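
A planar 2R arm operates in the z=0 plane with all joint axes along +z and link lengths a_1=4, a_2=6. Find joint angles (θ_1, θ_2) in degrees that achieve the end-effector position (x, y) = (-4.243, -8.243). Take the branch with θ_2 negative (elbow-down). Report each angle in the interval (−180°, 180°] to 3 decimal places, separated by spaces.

-90.010 -44.985

cos θ_2 = (85.9501−4²−6²)/(2·4·6) = 0.7073; θ_2 = -44.9849° (elbow-down)
β = atan2(-8.2430,-4.2430) = -117.2367°; ψ = atan2(-4.2415,8.2438) = -27.2264°
θ_1 = β − ψ = -90.0103°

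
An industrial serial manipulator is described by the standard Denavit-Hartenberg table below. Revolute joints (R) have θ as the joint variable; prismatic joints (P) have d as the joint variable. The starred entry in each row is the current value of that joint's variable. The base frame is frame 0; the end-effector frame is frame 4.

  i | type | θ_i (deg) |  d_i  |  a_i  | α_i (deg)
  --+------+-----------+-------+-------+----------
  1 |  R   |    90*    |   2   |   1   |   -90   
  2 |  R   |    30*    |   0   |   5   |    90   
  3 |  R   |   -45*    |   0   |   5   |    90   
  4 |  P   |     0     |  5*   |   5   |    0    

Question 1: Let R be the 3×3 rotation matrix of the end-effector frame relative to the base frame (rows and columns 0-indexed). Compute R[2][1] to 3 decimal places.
End-effector y-axis (col 1 of R) = (-0.0000,0.5000,0.8660)
R[2][1] = 0.8660

0.866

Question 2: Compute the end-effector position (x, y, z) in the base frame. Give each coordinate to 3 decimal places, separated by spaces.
after link 1: o_1 = (0.0000, 1.0000, 2.0000)
after link 2: o_2 = (0.0000, 5.3301, -0.5000)
after link 3: o_3 = (3.5355, 8.3920, -2.2678)
after link 4: o_4 = (10.6066, 8.3920, -2.2678)

10.607 8.392 -2.268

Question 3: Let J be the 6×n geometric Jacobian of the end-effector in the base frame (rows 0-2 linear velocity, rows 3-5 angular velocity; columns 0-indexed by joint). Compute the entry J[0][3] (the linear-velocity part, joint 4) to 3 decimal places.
0.707

prismatic axis z_3 = (0.7071,-0.6124,0.3536)
J_v[:, 3] = z_3; J_ω[:, 3] = (0,0,0)
entry J[0][3] = 0.7071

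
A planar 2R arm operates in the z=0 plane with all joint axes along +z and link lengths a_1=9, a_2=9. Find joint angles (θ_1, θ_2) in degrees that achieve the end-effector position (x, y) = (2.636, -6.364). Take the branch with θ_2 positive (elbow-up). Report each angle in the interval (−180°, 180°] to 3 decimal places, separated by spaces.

cos θ_2 = (47.4490−9²−9²)/(2·9·9) = -0.7071; θ_2 = 134.9999° (elbow-up)
β = atan2(-6.3640,2.6360) = -67.5004°; ψ = atan2(6.3640,2.6361) = 67.4999°
θ_1 = β − ψ = -135.0004°

-135.000 135.000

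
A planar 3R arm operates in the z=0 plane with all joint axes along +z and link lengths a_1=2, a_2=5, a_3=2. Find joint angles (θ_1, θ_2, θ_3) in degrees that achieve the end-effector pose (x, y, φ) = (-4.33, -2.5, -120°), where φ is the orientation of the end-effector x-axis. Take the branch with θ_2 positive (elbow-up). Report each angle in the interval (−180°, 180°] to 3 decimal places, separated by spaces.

59.994 150.005 30.001

wrist centre = target − a_3·(cos φ, sin φ) = (-3.3300, -0.7679)
cos θ_2 = (11.6786−2²−5²)/(2·2·5) = -0.8661; θ_2 = 150.0048° (elbow-up)
β = atan2(-0.7679,-3.3300) = -167.0138°; ψ = atan2(2.4996,-2.3303) = 132.9925°
θ_1 = β − ψ = -300.0063°
θ_3 = φ − θ_1 − θ_2 = 30.0015° (wrapped to (-180°,180°])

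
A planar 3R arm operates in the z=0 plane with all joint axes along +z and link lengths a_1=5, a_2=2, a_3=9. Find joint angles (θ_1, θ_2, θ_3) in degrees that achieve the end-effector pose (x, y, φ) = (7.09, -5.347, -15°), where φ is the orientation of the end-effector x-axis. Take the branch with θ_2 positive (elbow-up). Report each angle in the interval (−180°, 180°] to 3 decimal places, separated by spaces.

wrist centre = target − a_3·(cos φ, sin φ) = (-1.6033, -3.0176)
cos θ_2 = (11.6768−5²−2²)/(2·5·2) = -0.8662; θ_2 = 150.0157° (elbow-up)
β = atan2(-3.0176,-1.6033) = -117.9827°; ψ = atan2(0.9995,3.2677) = 17.0080°
θ_1 = β − ψ = -134.9907°
θ_3 = φ − θ_1 − θ_2 = -30.0250° (wrapped to (-180°,180°])

-134.991 150.016 -30.025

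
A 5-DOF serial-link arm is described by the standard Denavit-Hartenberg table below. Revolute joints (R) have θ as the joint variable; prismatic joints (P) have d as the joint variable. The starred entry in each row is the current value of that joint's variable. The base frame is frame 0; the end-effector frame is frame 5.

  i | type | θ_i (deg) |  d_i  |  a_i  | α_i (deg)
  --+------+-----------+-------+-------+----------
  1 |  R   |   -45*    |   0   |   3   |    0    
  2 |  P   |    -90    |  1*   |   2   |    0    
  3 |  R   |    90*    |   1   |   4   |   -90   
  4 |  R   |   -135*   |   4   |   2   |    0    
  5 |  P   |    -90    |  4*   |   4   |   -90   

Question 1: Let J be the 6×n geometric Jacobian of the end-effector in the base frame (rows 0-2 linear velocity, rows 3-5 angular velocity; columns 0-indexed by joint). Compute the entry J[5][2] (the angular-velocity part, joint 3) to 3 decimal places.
axis z_2 = (0.0000,0.0000,1.0000); lever o_n−o_2 = (5.4853,5.8284,-0.4142)
cross product → J_v[:, 2] = (-5.8284,5.4853,0.0000)
J_ω[:, 2] = z_2
entry J[5][2] = 1.0000

1.000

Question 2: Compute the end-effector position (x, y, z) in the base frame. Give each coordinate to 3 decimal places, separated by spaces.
after link 1: o_1 = (2.1213, -2.1213, 0.0000)
after link 2: o_2 = (0.7071, -3.5355, 1.0000)
after link 3: o_3 = (3.5355, -6.3640, 2.0000)
after link 4: o_4 = (5.3640, -2.5355, 3.4142)
after link 5: o_5 = (6.1924, 2.2929, 0.5858)

6.192 2.293 0.586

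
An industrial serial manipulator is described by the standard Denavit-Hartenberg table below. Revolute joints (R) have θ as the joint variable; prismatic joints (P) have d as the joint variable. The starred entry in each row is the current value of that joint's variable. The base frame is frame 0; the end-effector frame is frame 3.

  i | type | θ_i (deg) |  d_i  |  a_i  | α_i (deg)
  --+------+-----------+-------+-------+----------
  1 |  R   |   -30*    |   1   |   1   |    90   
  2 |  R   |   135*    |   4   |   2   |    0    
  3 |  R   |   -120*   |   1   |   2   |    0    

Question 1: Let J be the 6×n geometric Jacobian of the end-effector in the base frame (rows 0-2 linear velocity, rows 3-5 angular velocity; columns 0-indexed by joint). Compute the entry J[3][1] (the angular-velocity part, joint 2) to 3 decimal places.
-0.500

axis z_1 = (-0.5000,-0.8660,0.0000); lever o_n−o_1 = (-2.0517,-4.5889,1.9319)
cross product → J_v[:, 1] = (-1.6730,0.9659,0.5176)
J_ω[:, 1] = z_1
entry J[3][1] = -0.5000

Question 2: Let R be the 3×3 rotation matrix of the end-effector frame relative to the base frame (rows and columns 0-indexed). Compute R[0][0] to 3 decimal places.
0.837

End-effector x-axis (col 0 of R) = (0.8365,-0.4830,0.2588)
R[0][0] = 0.8365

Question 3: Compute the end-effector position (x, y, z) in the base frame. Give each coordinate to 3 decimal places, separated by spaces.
after link 1: o_1 = (0.8660, -0.5000, 1.0000)
after link 2: o_2 = (-2.3587, -3.2570, 2.4142)
after link 3: o_3 = (-1.1857, -5.0889, 2.9319)

-1.186 -5.089 2.932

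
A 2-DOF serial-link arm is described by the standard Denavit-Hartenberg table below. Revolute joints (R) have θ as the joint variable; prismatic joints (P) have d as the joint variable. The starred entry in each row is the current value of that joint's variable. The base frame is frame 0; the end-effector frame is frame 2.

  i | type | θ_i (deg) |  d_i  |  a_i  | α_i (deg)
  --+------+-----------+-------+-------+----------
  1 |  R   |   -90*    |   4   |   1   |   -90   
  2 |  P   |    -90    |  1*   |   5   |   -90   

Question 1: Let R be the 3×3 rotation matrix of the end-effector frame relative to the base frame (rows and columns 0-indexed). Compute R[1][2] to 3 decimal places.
-1.000

End-effector z-axis (col 2 of R) = (0.0000,-1.0000,-0.0000)
R[1][2] = -1.0000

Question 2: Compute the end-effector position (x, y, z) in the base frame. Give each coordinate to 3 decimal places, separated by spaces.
1.000 -1.000 9.000

after link 1: o_1 = (0.0000, -1.0000, 4.0000)
after link 2: o_2 = (1.0000, -1.0000, 9.0000)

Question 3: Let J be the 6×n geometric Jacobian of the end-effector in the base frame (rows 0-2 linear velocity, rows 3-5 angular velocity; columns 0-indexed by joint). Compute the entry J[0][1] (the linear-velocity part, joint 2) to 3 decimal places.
prismatic axis z_1 = (1.0000,0.0000,0.0000)
J_v[:, 1] = z_1; J_ω[:, 1] = (0,0,0)
entry J[0][1] = 1.0000

1.000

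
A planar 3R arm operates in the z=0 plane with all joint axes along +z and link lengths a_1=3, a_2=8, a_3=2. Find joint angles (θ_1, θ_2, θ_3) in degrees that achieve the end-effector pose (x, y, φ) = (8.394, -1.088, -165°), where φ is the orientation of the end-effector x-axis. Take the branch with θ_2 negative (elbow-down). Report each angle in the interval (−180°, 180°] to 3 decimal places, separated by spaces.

wrist centre = target − a_3·(cos φ, sin φ) = (10.3259, -0.5704)
cos θ_2 = (106.9485−3²−8²)/(2·3·8) = 0.7073; θ_2 = -44.9875° (elbow-down)
β = atan2(-0.5704,10.3259) = -3.1616°; ψ = atan2(-5.6556,8.6581) = -33.1533°
θ_1 = β − ψ = 29.9917°
θ_3 = φ − θ_1 − θ_2 = -150.0042° (wrapped to (-180°,180°])

29.992 -44.988 -150.004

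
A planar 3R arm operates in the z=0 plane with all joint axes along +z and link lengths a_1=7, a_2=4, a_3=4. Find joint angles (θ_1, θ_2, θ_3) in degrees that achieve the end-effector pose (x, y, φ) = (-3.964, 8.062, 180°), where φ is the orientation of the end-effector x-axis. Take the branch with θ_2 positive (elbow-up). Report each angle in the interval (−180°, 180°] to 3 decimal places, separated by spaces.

59.999 90.003 29.999

wrist centre = target − a_3·(cos φ, sin φ) = (0.0360, 8.0620)
cos θ_2 = (64.9971−7²−4²)/(2·7·4) = -0.0001; θ_2 = 90.0029° (elbow-up)
β = atan2(8.0620,0.0360) = 89.7442°; ψ = atan2(4.0000,6.9998) = 29.7456°
θ_1 = β − ψ = 59.9986°
θ_3 = φ − θ_1 − θ_2 = 29.9985° (wrapped to (-180°,180°])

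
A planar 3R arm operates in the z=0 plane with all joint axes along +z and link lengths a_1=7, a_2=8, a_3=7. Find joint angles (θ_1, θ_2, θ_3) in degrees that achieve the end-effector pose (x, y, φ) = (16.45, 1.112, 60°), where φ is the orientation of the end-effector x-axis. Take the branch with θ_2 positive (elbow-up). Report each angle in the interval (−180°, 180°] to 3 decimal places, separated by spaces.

wrist centre = target − a_3·(cos φ, sin φ) = (12.9500, -4.9502)
cos θ_2 = (192.2068−7²−8²)/(2·7·8) = 0.7072; θ_2 = 44.9922° (elbow-up)
β = atan2(-4.9502,12.9500) = -20.9195°; ψ = atan2(5.6561,12.6576) = 24.0776°
θ_1 = β − ψ = -44.9971°
θ_3 = φ − θ_1 − θ_2 = 60.0049° (wrapped to (-180°,180°])

-44.997 44.992 60.005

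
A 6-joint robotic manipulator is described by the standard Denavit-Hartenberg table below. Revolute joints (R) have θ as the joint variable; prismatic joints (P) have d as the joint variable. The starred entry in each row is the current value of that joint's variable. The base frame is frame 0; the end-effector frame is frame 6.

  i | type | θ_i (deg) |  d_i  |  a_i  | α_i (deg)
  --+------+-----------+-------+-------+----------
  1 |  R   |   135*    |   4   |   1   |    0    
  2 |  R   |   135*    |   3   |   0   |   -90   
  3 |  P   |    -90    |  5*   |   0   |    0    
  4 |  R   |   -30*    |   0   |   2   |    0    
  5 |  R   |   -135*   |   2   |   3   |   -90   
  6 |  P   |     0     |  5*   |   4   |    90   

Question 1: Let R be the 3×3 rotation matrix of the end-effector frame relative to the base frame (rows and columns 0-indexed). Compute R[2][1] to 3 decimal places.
End-effector y-axis (col 1 of R) = (0.0000,0.9659,0.2588)
R[2][1] = 0.2588

0.259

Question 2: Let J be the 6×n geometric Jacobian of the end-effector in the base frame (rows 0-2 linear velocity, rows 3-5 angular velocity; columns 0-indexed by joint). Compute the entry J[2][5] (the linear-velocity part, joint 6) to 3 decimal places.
prismatic axis z_5 = (0.0000,0.9659,0.2588)
J_v[:, 5] = z_5; J_ω[:, 5] = (0,0,0)
entry J[2][5] = 0.2588

0.259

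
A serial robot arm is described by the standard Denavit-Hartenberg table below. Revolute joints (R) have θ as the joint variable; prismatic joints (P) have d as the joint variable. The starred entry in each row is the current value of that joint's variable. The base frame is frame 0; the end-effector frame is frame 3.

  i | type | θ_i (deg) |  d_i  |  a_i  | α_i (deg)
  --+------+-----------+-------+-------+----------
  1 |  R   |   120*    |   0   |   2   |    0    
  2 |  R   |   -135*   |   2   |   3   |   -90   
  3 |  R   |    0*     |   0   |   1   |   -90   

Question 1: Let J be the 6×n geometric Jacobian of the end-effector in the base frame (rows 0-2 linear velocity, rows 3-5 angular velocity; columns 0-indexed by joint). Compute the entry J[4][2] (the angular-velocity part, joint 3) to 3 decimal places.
axis z_2 = (0.2588,0.9659,0.0000); lever o_n−o_2 = (0.9659,-0.2588,0.0000)
cross product → J_v[:, 2] = (0.0000,0.0000,-1.0000)
J_ω[:, 2] = z_2
entry J[4][2] = 0.9659

0.966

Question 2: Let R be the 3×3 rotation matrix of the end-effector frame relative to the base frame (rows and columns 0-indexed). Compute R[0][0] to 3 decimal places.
0.966

End-effector x-axis (col 0 of R) = (0.9659,-0.2588,0.0000)
R[0][0] = 0.9659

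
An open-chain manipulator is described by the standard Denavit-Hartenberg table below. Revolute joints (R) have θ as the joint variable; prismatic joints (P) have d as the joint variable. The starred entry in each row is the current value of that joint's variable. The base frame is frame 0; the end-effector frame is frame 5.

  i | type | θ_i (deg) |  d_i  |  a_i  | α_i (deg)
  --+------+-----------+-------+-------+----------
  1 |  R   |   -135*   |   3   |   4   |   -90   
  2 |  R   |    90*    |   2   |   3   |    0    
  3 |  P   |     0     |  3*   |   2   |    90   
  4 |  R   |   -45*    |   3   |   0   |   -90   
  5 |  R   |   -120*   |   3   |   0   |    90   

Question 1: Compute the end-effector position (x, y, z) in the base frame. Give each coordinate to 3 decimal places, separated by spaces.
after link 1: o_1 = (-2.8284, -2.8284, 3.0000)
after link 2: o_2 = (-1.4142, -4.2426, 0.0000)
after link 3: o_3 = (0.7071, -6.3640, -2.0000)
after link 4: o_4 = (-1.4142, -8.4853, -2.0000)
after link 5: o_5 = (0.0858, -9.9853, -4.1213)

0.086 -9.985 -4.121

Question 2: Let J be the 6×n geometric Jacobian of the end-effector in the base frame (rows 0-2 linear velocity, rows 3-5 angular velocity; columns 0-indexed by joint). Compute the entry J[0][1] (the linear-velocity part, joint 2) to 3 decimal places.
5.036

axis z_1 = (0.7071,-0.7071,0.0000); lever o_n−o_1 = (2.9142,-7.1569,-7.1213)
cross product → J_v[:, 1] = (5.0355,5.0355,-3.0000)
J_ω[:, 1] = z_1
entry J[0][1] = 5.0355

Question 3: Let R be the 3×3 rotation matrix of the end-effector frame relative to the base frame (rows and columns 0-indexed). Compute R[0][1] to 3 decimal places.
End-effector y-axis (col 1 of R) = (0.5000,-0.5000,-0.7071)
R[0][1] = 0.5000

0.500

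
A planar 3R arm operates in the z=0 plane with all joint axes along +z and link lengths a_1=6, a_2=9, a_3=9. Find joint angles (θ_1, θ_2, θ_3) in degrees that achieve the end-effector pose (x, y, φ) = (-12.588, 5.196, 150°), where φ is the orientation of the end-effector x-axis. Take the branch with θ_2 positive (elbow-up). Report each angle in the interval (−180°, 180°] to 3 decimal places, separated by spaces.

59.994 150.005 -59.999

wrist centre = target − a_3·(cos φ, sin φ) = (-4.7938, 0.6960)
cos θ_2 = (23.4647−6²−9²)/(2·6·9) = -0.8661; θ_2 = 150.0049° (elbow-up)
β = atan2(0.6960,-4.7938) = 171.7390°; ψ = atan2(4.4993,-1.7946) = 111.7451°
θ_1 = β − ψ = 59.9939°
θ_3 = φ − θ_1 − θ_2 = -59.9988° (wrapped to (-180°,180°])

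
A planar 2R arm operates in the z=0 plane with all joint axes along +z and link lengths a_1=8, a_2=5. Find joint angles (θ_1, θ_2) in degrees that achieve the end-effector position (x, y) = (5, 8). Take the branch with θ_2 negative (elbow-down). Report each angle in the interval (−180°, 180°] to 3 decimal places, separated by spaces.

90.000 -90.000

cos θ_2 = (89.0000−8²−5²)/(2·8·5) = 0.0000; θ_2 = -90.0000° (elbow-down)
β = atan2(8.0000,5.0000) = 57.9946°; ψ = atan2(-5.0000,8.0000) = -32.0054°
θ_1 = β − ψ = 90.0000°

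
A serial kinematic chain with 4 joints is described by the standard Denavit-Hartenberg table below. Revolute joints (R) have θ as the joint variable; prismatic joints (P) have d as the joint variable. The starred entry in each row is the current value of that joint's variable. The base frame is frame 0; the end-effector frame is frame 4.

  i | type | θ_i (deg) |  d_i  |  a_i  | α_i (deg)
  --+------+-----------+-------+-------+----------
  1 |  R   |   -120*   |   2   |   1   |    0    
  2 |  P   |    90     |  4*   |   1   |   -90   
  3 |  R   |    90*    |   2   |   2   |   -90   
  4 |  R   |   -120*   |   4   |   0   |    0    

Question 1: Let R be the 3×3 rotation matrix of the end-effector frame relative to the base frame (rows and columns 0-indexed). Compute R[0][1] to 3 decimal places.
End-effector y-axis (col 1 of R) = (0.2500,0.4330,-0.8660)
R[0][1] = 0.2500

0.250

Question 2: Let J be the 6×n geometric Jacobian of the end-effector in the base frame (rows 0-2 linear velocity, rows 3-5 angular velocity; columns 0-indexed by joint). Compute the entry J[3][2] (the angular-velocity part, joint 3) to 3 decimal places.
0.500

axis z_2 = (0.5000,0.8660,0.0000); lever o_n−o_2 = (-2.4641,3.7321,-2.0000)
cross product → J_v[:, 2] = (-1.7321,1.0000,4.0000)
J_ω[:, 2] = z_2
entry J[3][2] = 0.5000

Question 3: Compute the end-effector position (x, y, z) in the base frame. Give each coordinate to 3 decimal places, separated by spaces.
-2.098 2.366 4.000

after link 1: o_1 = (-0.5000, -0.8660, 2.0000)
after link 2: o_2 = (0.3660, -1.3660, 6.0000)
after link 3: o_3 = (1.3660, 0.3660, 4.0000)
after link 4: o_4 = (-2.0981, 2.3660, 4.0000)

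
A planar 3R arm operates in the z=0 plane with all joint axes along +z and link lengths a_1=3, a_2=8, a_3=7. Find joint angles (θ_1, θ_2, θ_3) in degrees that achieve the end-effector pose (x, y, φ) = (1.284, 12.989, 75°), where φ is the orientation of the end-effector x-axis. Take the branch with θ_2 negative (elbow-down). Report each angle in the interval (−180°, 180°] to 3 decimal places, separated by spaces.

wrist centre = target − a_3·(cos φ, sin φ) = (-0.5277, 6.2275)
cos θ_2 = (39.0605−3²−8²)/(2·3·8) = -0.7071; θ_2 = -134.9973° (elbow-down)
β = atan2(6.2275,-0.5277) = 94.8438°; ψ = atan2(-5.6571,-2.6566) = -115.1547°
θ_1 = β − ψ = 209.9985°
θ_3 = φ − θ_1 − θ_2 = -0.0013° (wrapped to (-180°,180°])

-150.001 -134.997 -0.001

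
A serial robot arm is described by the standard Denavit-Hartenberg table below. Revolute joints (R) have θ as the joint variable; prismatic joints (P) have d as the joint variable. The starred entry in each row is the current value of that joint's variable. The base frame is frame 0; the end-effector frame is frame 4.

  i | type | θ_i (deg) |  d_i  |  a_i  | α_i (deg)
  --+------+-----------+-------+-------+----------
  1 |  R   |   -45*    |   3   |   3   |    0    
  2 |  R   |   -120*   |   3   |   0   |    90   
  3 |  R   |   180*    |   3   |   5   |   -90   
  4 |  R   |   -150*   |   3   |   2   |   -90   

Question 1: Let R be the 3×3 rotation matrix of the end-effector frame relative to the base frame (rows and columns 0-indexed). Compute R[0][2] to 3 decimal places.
0.259

End-effector z-axis (col 2 of R) = (0.2588,0.9659,0.0000)
R[0][2] = 0.2588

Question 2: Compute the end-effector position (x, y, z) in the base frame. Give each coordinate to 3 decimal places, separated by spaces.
after link 1: o_1 = (2.1213, -2.1213, 3.0000)
after link 2: o_2 = (2.1213, -2.1213, 6.0000)
after link 3: o_3 = (6.1745, 2.0706, 6.0000)
after link 4: o_4 = (4.2426, 2.5882, 3.0000)

4.243 2.588 3.000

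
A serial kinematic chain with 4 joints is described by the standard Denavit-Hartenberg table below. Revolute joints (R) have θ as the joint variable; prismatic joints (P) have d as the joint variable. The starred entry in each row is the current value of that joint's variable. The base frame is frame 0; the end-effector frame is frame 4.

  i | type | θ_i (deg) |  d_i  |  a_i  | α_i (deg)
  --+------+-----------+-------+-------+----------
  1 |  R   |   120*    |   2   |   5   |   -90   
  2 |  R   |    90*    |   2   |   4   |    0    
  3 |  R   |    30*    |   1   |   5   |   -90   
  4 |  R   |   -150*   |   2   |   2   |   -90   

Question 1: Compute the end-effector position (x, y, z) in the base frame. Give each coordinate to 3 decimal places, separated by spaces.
-4.281 -0.585 -3.830

after link 1: o_1 = (-2.5000, 4.3301, 2.0000)
after link 2: o_2 = (-4.2321, 3.3301, -2.0000)
after link 3: o_3 = (-3.8481, 0.6651, -6.3301)
after link 4: o_4 = (-4.2811, -0.5849, -3.8301)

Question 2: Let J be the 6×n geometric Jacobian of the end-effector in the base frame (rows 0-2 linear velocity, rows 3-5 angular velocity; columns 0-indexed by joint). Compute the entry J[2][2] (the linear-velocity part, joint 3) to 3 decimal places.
axis z_2 = (-0.8660,-0.5000,0.0000); lever o_n−o_2 = (-0.0490,-3.9151,-1.8301)
cross product → J_v[:, 2] = (0.9151,-1.5849,3.3660)
J_ω[:, 2] = z_2
entry J[2][2] = 3.3660

3.366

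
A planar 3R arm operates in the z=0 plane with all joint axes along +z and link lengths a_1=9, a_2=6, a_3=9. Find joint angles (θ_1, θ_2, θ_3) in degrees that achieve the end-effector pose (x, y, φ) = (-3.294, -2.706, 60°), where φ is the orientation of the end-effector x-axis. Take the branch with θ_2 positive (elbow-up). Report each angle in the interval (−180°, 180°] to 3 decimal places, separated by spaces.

wrist centre = target − a_3·(cos φ, sin φ) = (-7.7940, -10.5002)
cos θ_2 = (171.0012−9²−6²)/(2·9·6) = 0.5000; θ_2 = 59.9992° (elbow-up)
β = atan2(-10.5002,-7.7940) = -126.5854°; ψ = atan2(5.1961,12.0001) = 23.4129°
θ_1 = β − ψ = -149.9983°
θ_3 = φ − θ_1 − θ_2 = 149.9991° (wrapped to (-180°,180°])

-149.998 59.999 149.999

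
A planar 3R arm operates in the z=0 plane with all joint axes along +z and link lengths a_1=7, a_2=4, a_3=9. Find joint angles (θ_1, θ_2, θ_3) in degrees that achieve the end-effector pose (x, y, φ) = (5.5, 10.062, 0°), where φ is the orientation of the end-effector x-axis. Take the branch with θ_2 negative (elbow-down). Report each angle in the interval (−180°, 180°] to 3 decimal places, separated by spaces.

120.003 -30.007 -89.996

wrist centre = target − a_3·(cos φ, sin φ) = (-3.5000, 10.0620)
cos θ_2 = (113.4938−7²−4²)/(2·7·4) = 0.8660; θ_2 = -30.0073° (elbow-down)
β = atan2(10.0620,-3.5000) = 109.1799°; ψ = atan2(-2.0004,10.4638) = -10.8230°
θ_1 = β − ψ = 120.0029°
θ_3 = φ − θ_1 − θ_2 = -89.9956° (wrapped to (-180°,180°])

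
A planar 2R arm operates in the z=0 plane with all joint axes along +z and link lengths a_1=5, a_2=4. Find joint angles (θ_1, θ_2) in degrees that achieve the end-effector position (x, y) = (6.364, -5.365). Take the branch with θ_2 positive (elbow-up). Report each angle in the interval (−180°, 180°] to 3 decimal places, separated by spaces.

-59.997 45.001

cos θ_2 = (69.2837−5²−4²)/(2·5·4) = 0.7071; θ_2 = 45.0011° (elbow-up)
β = atan2(-5.3650,6.3640) = -40.1317°; ψ = atan2(2.8285,7.8284) = 19.8654°
θ_1 = β − ψ = -59.9970°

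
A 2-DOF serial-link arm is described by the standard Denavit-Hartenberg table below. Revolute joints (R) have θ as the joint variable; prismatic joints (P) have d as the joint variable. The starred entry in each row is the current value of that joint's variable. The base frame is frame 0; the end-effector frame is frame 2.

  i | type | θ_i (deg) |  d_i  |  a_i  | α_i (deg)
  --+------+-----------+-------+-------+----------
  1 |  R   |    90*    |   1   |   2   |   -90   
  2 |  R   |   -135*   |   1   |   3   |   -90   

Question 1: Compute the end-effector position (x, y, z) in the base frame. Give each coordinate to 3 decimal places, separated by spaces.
-1.000 -0.121 3.121

after link 1: o_1 = (0.0000, 2.0000, 1.0000)
after link 2: o_2 = (-1.0000, -0.1213, 3.1213)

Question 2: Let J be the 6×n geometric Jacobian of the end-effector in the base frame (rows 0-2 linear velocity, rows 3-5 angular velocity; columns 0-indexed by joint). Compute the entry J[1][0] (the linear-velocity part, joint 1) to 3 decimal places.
axis z_0 = ẑ; lever o_n−o_0 = (-1.0000,-0.1213,3.1213)
cross product → J_v[:, 0] = (0.1213,-1.0000,0.0000)
J_ω[:, 0] = z_0
entry J[1][0] = -1.0000

-1.000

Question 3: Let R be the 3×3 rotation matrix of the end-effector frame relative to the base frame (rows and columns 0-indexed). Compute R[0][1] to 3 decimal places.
1.000

End-effector y-axis (col 1 of R) = (1.0000,-0.0000,-0.0000)
R[0][1] = 1.0000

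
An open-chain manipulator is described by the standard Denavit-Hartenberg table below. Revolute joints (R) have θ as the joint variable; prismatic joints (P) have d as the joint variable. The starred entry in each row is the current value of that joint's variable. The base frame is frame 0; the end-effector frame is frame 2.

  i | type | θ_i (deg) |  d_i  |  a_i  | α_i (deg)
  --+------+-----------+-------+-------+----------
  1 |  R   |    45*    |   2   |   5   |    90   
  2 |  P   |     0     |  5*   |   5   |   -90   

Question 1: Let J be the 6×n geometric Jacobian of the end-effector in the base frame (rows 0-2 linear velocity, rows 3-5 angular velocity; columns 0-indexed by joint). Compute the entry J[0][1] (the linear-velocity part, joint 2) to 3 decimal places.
0.707

prismatic axis z_1 = (0.7071,-0.7071,0.0000)
J_v[:, 1] = z_1; J_ω[:, 1] = (0,0,0)
entry J[0][1] = 0.7071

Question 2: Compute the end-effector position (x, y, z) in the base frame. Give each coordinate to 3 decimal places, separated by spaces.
10.607 3.536 2.000

after link 1: o_1 = (3.5355, 3.5355, 2.0000)
after link 2: o_2 = (10.6066, 3.5355, 2.0000)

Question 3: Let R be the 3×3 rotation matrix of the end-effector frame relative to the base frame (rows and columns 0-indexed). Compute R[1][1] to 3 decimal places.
End-effector y-axis (col 1 of R) = (-0.7071,0.7071,0.0000)
R[1][1] = 0.7071

0.707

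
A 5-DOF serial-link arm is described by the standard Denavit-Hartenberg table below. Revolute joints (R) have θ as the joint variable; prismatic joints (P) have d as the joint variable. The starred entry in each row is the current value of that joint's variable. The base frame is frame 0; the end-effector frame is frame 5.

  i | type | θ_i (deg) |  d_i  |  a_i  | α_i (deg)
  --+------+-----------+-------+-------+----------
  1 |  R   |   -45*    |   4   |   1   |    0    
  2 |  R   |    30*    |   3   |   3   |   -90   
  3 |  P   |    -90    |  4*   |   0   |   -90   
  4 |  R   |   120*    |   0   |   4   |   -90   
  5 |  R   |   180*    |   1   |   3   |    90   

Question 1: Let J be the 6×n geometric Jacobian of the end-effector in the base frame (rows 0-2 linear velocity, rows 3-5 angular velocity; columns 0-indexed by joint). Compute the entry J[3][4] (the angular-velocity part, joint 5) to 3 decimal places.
axis z_4 = (0.1294,0.4830,-0.8660); lever o_n−o_4 = (0.8018,2.9925,0.6340)
cross product → J_v[:, 4] = (2.8978,-0.7765,0.0000)
J_ω[:, 4] = z_4
entry J[3][4] = 0.1294

0.129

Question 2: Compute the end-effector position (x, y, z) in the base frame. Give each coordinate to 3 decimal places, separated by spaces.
4.545 2.027 5.634

after link 1: o_1 = (0.7071, -0.7071, 4.0000)
after link 2: o_2 = (3.6049, -1.4836, 7.0000)
after link 3: o_3 = (4.6402, 2.3801, 7.0000)
after link 4: o_4 = (3.7436, -0.9659, 5.0000)
after link 5: o_5 = (4.5454, 2.0266, 5.6340)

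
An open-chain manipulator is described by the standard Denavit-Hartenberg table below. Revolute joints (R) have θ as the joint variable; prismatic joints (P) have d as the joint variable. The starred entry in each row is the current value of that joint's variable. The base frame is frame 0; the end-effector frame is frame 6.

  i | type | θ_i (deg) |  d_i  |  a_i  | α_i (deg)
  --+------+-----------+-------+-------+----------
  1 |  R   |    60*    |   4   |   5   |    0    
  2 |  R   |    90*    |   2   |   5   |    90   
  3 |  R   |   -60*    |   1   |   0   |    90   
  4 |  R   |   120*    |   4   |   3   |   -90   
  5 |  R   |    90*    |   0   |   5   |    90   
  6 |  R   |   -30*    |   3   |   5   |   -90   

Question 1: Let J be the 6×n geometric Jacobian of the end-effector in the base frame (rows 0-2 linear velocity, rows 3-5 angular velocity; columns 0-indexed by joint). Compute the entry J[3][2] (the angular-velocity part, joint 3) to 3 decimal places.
axis z_2 = (0.5000,0.8660,0.0000); lever o_n−o_2 = (0.0870,8.5478,3.3881)
cross product → J_v[:, 2] = (2.9342,-1.6941,4.1986)
J_ω[:, 2] = z_2
entry J[3][2] = 0.5000

0.500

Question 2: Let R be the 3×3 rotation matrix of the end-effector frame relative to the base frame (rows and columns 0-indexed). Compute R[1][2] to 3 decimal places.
End-effector z-axis (col 2 of R) = (-0.2667,-0.3460,0.8995)
R[1][2] = -0.3460

-0.346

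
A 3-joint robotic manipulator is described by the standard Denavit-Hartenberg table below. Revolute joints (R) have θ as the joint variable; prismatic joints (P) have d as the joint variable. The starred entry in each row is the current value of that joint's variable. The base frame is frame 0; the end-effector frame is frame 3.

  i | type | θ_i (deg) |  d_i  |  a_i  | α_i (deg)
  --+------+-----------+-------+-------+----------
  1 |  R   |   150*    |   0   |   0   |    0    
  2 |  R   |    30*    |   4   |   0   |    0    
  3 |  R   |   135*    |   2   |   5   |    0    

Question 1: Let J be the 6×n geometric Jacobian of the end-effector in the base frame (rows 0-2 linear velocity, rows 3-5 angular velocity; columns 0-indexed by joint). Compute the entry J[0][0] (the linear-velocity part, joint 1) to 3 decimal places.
axis z_0 = ẑ; lever o_n−o_0 = (3.5355,-3.5355,6.0000)
cross product → J_v[:, 0] = (3.5355,3.5355,-0.0000)
J_ω[:, 0] = z_0
entry J[0][0] = 3.5355

3.536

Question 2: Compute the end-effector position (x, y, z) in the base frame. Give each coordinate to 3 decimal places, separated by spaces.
3.536 -3.536 6.000

after link 1: o_1 = (0.0000, 0.0000, 0.0000)
after link 2: o_2 = (0.0000, 0.0000, 4.0000)
after link 3: o_3 = (3.5355, -3.5355, 6.0000)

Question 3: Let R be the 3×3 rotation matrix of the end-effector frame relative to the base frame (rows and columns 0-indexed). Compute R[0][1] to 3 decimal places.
End-effector y-axis (col 1 of R) = (0.7071,0.7071,0.0000)
R[0][1] = 0.7071

0.707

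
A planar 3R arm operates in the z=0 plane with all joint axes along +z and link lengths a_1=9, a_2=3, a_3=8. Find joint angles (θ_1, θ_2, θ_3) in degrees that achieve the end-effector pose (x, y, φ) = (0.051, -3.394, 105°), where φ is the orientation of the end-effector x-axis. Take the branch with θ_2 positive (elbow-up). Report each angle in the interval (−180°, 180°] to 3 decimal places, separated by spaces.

wrist centre = target − a_3·(cos φ, sin φ) = (2.1216, -11.1214)
cos θ_2 = (128.1867−9²−3²)/(2·9·3) = 0.7072; θ_2 = 44.9956° (elbow-up)
β = atan2(-11.1214,2.1216) = -79.1998°; ψ = atan2(2.1212,11.1215) = 10.7981°
θ_1 = β − ψ = -89.9980°
θ_3 = φ − θ_1 − θ_2 = 150.0023° (wrapped to (-180°,180°])

-89.998 44.996 150.002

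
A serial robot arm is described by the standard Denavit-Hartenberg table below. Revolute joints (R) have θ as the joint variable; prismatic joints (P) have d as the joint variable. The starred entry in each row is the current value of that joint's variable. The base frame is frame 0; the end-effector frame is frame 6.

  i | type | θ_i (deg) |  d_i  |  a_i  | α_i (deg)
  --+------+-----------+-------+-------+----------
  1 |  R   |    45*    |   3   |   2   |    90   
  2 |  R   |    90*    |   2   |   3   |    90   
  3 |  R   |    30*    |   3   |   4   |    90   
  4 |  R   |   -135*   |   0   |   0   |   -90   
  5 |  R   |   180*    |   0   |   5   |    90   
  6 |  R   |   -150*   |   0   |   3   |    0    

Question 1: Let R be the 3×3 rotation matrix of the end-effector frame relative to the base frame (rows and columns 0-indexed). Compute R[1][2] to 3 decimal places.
-0.612

End-effector z-axis (col 2 of R) = (0.6124,-0.6124,-0.5000)
R[1][2] = -0.6124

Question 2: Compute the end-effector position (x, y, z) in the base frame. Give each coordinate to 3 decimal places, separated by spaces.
after link 1: o_1 = (1.4142, 1.4142, 3.0000)
after link 2: o_2 = (2.8284, 0.0000, 6.0000)
after link 3: o_3 = (6.3640, 0.7071, 9.4641)
after link 4: o_4 = (6.3640, 0.7071, 9.4641)
after link 5: o_5 = (10.1140, 1.9571, 12.5260)
after link 6: o_6 = (8.5404, 2.4326, 10.0164)

8.540 2.433 10.016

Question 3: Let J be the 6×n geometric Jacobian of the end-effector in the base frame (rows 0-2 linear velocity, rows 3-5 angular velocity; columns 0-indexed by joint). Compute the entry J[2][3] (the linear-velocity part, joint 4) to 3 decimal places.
-2.389

axis z_3 = (-0.6124,0.6124,0.5000); lever o_n−o_3 = (2.1764,1.7255,0.5523)
cross product → J_v[:, 3] = (-0.5245,1.4264,-2.3894)
J_ω[:, 3] = z_3
entry J[2][3] = -2.3894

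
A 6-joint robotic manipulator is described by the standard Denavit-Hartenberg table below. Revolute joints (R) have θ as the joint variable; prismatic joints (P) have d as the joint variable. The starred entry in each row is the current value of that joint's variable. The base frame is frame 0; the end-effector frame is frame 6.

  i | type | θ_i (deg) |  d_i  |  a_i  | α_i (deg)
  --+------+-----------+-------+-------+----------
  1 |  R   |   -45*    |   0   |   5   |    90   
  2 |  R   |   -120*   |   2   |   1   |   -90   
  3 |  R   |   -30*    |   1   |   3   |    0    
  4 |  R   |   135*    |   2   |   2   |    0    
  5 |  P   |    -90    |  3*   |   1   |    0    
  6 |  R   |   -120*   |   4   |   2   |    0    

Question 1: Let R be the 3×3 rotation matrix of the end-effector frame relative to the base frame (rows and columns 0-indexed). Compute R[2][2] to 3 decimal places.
End-effector z-axis (col 2 of R) = (0.6124,-0.6124,-0.5000)
R[2][2] = -0.5000

-0.500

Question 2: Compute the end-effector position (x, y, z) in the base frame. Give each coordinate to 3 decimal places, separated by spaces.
6.120 -10.704 -8.056

after link 1: o_1 = (3.5355, -3.5355, 0.0000)
after link 2: o_2 = (1.7678, -4.5962, -0.8660)
after link 3: o_3 = (0.4009, -5.3507, -3.6160)
after link 4: o_4 = (3.1747, -5.3924, -4.1677)
after link 5: o_5 = (4.8533, -6.7050, -6.5043)
after link 6: o_6 = (6.1198, -10.7035, -8.0560)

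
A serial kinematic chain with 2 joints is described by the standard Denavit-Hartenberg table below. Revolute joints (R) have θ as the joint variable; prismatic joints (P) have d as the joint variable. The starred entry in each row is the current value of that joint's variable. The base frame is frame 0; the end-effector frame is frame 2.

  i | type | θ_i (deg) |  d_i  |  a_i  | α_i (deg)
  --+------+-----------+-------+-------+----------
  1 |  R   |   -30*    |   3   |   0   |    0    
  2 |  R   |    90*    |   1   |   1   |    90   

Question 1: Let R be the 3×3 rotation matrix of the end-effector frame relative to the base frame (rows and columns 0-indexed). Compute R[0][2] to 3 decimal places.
End-effector z-axis (col 2 of R) = (0.8660,-0.5000,0.0000)
R[0][2] = 0.8660

0.866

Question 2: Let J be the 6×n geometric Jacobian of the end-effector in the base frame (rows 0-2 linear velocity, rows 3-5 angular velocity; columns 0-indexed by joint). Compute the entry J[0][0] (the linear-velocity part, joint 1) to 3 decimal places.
axis z_0 = ẑ; lever o_n−o_0 = (0.5000,0.8660,4.0000)
cross product → J_v[:, 0] = (-0.8660,0.5000,0.0000)
J_ω[:, 0] = z_0
entry J[0][0] = -0.8660

-0.866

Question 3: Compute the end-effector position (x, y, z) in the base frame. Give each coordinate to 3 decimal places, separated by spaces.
0.500 0.866 4.000

after link 1: o_1 = (0.0000, 0.0000, 3.0000)
after link 2: o_2 = (0.5000, 0.8660, 4.0000)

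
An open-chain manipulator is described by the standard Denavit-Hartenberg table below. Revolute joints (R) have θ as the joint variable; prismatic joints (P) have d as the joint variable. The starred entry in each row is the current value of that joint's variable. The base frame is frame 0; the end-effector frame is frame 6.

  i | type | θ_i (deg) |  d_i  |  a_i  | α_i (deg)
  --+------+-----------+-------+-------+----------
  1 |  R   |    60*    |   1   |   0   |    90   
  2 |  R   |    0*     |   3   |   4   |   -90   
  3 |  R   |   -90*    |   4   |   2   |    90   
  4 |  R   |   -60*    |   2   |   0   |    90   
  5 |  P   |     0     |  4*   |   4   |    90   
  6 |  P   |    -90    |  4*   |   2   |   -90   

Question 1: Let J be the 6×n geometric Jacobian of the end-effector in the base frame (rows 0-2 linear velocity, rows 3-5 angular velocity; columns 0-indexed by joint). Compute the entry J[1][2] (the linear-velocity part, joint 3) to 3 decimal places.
axis z_2 = (0.0000,0.0000,1.0000); lever o_n−o_2 = (2.9641,0.5981,-0.4641)
cross product → J_v[:, 2] = (-0.5981,2.9641,0.0000)
J_ω[:, 2] = z_2
entry J[1][2] = 2.9641

2.964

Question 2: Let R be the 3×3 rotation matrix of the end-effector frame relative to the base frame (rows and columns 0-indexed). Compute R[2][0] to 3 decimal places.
0.500

End-effector x-axis (col 0 of R) = (0.7500,-0.4330,0.5000)
R[2][0] = 0.5000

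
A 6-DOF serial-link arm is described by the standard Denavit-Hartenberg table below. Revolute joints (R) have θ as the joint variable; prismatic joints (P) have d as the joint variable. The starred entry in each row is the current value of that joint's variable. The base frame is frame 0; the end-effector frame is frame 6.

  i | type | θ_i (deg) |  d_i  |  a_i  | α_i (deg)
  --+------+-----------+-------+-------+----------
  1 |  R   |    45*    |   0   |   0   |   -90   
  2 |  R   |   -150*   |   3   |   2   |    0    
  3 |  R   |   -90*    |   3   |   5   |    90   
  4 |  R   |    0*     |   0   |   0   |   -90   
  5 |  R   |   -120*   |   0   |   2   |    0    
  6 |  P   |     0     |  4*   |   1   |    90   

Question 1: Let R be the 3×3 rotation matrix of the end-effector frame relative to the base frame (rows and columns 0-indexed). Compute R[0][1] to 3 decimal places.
-0.707

End-effector y-axis (col 1 of R) = (-0.7071,0.7071,-0.0000)
R[0][1] = -0.7071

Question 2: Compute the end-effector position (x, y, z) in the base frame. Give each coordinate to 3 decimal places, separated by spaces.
-7.942 6.200 -3.330

after link 1: o_1 = (0.0000, 0.0000, 0.0000)
after link 2: o_2 = (-3.3461, 0.8966, 1.0000)
after link 3: o_3 = (-7.2352, 1.2501, -3.3301)
after link 4: o_4 = (-7.2352, 1.2501, -3.3301)
after link 5: o_5 = (-5.8209, 2.6643, -3.3301)
after link 6: o_6 = (-7.9423, 6.1999, -3.3301)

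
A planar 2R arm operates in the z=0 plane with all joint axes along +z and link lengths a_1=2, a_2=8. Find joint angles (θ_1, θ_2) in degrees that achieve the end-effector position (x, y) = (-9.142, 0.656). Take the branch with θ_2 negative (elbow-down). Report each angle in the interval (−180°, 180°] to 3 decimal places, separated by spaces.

cos θ_2 = (84.0065−2²−8²)/(2·2·8) = 0.5002; θ_2 = -59.9866° (elbow-down)
β = atan2(0.6560,-9.1420) = 175.8957°; ψ = atan2(-6.9273,6.0016) = -49.0951°
θ_1 = β − ψ = 224.9908°

-135.009 -59.987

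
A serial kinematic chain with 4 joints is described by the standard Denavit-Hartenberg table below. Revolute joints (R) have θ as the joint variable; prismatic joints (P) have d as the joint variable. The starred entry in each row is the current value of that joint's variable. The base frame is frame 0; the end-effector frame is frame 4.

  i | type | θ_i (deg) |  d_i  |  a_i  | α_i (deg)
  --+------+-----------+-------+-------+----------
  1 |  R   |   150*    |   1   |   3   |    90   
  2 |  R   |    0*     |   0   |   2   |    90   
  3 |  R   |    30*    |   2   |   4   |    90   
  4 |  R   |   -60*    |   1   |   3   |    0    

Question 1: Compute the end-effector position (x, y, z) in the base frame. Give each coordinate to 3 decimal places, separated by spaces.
after link 1: o_1 = (-2.5981, 1.5000, 1.0000)
after link 2: o_2 = (-4.3301, 2.5000, 1.0000)
after link 3: o_3 = (-6.3301, 5.9641, -1.0000)
after link 4: o_4 = (-7.9462, 6.7631, 1.5981)

-7.946 6.763 1.598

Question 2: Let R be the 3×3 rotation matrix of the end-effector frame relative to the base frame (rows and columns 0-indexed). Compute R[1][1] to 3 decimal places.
End-effector y-axis (col 1 of R) = (-0.4330,0.7500,-0.5000)
R[1][1] = 0.7500

0.750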